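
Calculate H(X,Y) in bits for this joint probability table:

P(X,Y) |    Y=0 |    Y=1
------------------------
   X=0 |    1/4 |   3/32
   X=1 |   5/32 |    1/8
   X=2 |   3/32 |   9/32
2.4485 bits

Joint entropy is H(X,Y) = -Σ_{x,y} p(x,y) log p(x,y).

Summing over all non-zero entries:
H(X,Y) = -[1/4·log_2(1/4) + 3/32·log_2(3/32) + 5/32·log_2(5/32) + 1/8·log_2(1/8) + 3/32·log_2(3/32) + 9/32·log_2(9/32)]
H(X,Y) = 2.4485 bits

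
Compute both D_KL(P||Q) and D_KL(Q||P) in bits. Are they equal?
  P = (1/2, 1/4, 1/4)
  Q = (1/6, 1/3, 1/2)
D_KL(P||Q) = 0.4387, D_KL(Q||P) = 0.3742

KL divergence is not symmetric: D_KL(P||Q) ≠ D_KL(Q||P) in general.

D_KL(P||Q) = 0.4387 bits
D_KL(Q||P) = 0.3742 bits

No, they are not equal!

This asymmetry is why KL divergence is not a true distance metric.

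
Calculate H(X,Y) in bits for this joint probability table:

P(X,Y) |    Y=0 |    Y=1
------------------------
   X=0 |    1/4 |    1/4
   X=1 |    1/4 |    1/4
2.0000 bits

Joint entropy is H(X,Y) = -Σ_{x,y} p(x,y) log p(x,y).

Summing over all non-zero entries:
H(X,Y) = -[1/4·log_2(1/4) + 1/4·log_2(1/4) + 1/4·log_2(1/4) + 1/4·log_2(1/4)]
H(X,Y) = 2.0000 bits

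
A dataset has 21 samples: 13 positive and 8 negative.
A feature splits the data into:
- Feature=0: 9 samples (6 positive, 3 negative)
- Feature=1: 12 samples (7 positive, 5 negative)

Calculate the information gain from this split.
0.0052 bits

Information Gain = H(Y) - H(Y|Feature)

Before split:
P(positive) = 13/21 = 0.6190
H(Y) = 0.9587 bits

After split:
Feature=0: H = 0.9183 bits (weight = 9/21)
Feature=1: H = 0.9799 bits (weight = 12/21)
H(Y|Feature) = (9/21)×0.9183 + (12/21)×0.9799 = 0.9535 bits

Information Gain = 0.9587 - 0.9535 = 0.0052 bits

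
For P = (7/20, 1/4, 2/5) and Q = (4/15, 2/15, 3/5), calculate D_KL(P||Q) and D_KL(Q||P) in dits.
D_KL(P||Q) = 0.0391, D_KL(Q||P) = 0.0378

KL divergence is not symmetric: D_KL(P||Q) ≠ D_KL(Q||P) in general.

D_KL(P||Q) = 0.0391 dits
D_KL(Q||P) = 0.0378 dits

No, they are not equal!

This asymmetry is why KL divergence is not a true distance metric.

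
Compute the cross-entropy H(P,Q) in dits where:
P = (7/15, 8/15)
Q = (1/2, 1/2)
0.3010 dits

Cross-entropy: H(P,Q) = -Σ p(x) log q(x)

Alternatively: H(P,Q) = H(P) + D_KL(P||Q)
H(P) = 0.3001 dits
D_KL(P||Q) = 0.0010 dits

H(P,Q) = 0.3001 + 0.0010 = 0.3010 dits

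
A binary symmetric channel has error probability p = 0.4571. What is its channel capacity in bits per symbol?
0.0053 bits

For a binary symmetric channel (BSC) with error probability p:
Capacity C = 1 - H(p) bits per symbol

where H(p) = -p log₂(p) - (1-p) log₂(1-p) is the binary entropy function.

H(0.4571) = 0.9947 bits
C = 1 - 0.9947 = 0.0053 bits per symbol

This means we can reliably transmit up to 0.0053 bits of information per channel use.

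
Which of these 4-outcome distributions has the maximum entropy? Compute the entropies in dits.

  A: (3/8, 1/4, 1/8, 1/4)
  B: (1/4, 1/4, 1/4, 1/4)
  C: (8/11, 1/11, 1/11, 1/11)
B

For a discrete distribution over n outcomes, entropy is maximized by the uniform distribution.

Computing entropies:
H(A) = 0.5737 dits
H(B) = 0.6021 dits
H(C) = 0.3846 dits

The uniform distribution (where all probabilities equal 1/4) achieves the maximum entropy of log_10(4) = 0.6021 dits.

Distribution B has the highest entropy.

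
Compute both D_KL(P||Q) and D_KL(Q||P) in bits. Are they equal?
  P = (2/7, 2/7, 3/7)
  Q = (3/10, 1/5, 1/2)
D_KL(P||Q) = 0.0316, D_KL(Q||P) = 0.0294

KL divergence is not symmetric: D_KL(P||Q) ≠ D_KL(Q||P) in general.

D_KL(P||Q) = 0.0316 bits
D_KL(Q||P) = 0.0294 bits

No, they are not equal!

This asymmetry is why KL divergence is not a true distance metric.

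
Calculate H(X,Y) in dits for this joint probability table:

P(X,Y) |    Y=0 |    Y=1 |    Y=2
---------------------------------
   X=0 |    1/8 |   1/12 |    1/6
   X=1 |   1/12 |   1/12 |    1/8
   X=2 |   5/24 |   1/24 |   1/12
0.9146 dits

Joint entropy is H(X,Y) = -Σ_{x,y} p(x,y) log p(x,y).

Summing over all non-zero entries:
H(X,Y) = -[1/8·log_10(1/8) + 1/12·log_10(1/12) + 1/6·log_10(1/6) + 1/12·log_10(1/12) + 1/12·log_10(1/12) + 1/8·log_10(1/8) + 5/24·log_10(5/24) + 1/24·log_10(1/24) + 1/12·log_10(1/12)]
H(X,Y) = 0.9146 dits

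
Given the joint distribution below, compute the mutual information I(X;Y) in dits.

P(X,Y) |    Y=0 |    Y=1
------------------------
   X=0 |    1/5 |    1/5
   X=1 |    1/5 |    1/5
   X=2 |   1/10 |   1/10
0.0000 dits

Mutual information: I(X;Y) = H(X) + H(Y) - H(X,Y)

Marginals:
P(X) = (2/5, 2/5, 1/5), H(X) = 0.4581 dits
P(Y) = (1/2, 1/2), H(Y) = 0.3010 dits

Joint entropy: H(X,Y) = 0.7592 dits

I(X;Y) = 0.4581 + 0.3010 - 0.7592 = 0.0000 dits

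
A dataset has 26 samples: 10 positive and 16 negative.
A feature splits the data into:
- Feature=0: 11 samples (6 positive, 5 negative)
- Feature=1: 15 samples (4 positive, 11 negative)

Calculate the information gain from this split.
0.0580 bits

Information Gain = H(Y) - H(Y|Feature)

Before split:
P(positive) = 10/26 = 0.3846
H(Y) = 0.9612 bits

After split:
Feature=0: H = 0.9940 bits (weight = 11/26)
Feature=1: H = 0.8366 bits (weight = 15/26)
H(Y|Feature) = (11/26)×0.9940 + (15/26)×0.8366 = 0.9032 bits

Information Gain = 0.9612 - 0.9032 = 0.0580 bits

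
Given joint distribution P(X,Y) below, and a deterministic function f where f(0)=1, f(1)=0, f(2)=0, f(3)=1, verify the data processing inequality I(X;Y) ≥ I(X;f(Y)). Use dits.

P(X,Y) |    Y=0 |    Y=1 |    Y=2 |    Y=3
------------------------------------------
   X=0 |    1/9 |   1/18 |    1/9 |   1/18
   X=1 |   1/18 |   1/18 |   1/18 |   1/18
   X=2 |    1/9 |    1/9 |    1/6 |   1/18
I(X;Y) = 0.0072, I(X;f(Y)) = 0.0034, inequality holds: 0.0072 ≥ 0.0034

Data Processing Inequality: For any Markov chain X → Y → Z, we have I(X;Y) ≥ I(X;Z).

Here Z = f(Y) is a deterministic function of Y, forming X → Y → Z.

Original I(X;Y) = 0.0072 dits

After applying f:
P(X,Z) where Z=f(Y):
- P(X,Z=0) = P(X,Y=1) + P(X,Y=2)
- P(X,Z=1) = P(X,Y=0) + P(X,Y=3)

I(X;Z) = I(X;f(Y)) = 0.0034 dits

Verification: 0.0072 ≥ 0.0034 ✓

Information cannot be created by processing; the function f can only lose information about X.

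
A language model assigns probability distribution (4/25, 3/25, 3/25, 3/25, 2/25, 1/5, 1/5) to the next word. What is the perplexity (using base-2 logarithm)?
6.7016

Perplexity is 2^H (or exp(H) for natural log).

First, H = -Σ p log p = 2.7445 bits
Perplexity = 2^2.7445 = 6.7016

Interpretation: The model's uncertainty is equivalent to choosing uniformly among 6.7 options.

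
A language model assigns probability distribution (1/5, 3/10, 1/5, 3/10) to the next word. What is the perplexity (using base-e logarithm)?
3.9203

Perplexity is e^H (or exp(H) for natural log).

First, H = -Σ p log p = 1.3662 nats
Perplexity = e^1.3662 = 3.9203

Interpretation: The model's uncertainty is equivalent to choosing uniformly among 3.9 options.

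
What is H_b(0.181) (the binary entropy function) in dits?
0.2054 dits

The binary entropy function is:
H(p) = -p log(p) - (1-p) log(1-p)

H(0.181) = -0.181 × log_10(0.181) - 0.819 × log_10(0.819)
H(0.181) = 0.2054 dits

Note: Binary entropy is maximized at p=0.5 (H=1 bit) and minimized at p=0 or p=1 (H=0).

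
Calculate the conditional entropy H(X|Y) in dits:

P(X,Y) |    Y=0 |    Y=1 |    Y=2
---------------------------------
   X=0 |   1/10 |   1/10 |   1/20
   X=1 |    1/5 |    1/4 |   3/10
0.2362 dits

Using the chain rule: H(X|Y) = H(X,Y) - H(Y)

First, compute H(X,Y) = 0.7122 dits

Marginal P(Y) = (3/10, 7/20, 7/20)
H(Y) = 0.4760 dits

H(X|Y) = H(X,Y) - H(Y) = 0.7122 - 0.4760 = 0.2362 dits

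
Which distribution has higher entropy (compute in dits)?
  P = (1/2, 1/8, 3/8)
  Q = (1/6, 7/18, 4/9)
Q

Computing entropies in dits:
H(P) = 0.4231
H(Q) = 0.4457

Distribution Q has higher entropy.

Intuition: The distribution closer to uniform (more spread out) has higher entropy.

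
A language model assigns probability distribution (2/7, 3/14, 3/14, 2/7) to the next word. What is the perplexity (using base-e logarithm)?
3.9593

Perplexity is e^H (or exp(H) for natural log).

First, H = -Σ p log p = 1.3761 nats
Perplexity = e^1.3761 = 3.9593

Interpretation: The model's uncertainty is equivalent to choosing uniformly among 4.0 options.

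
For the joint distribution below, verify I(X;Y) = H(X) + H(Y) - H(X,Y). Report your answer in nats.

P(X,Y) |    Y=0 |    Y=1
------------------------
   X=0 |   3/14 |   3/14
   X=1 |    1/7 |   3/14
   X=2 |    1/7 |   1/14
I(X;Y) = 0.0193 nats

Mutual information has multiple equivalent forms:
- I(X;Y) = H(X) - H(X|Y)
- I(X;Y) = H(Y) - H(Y|X)
- I(X;Y) = H(X) + H(Y) - H(X,Y)

Computing all quantities:
H(X) = 1.0609, H(Y) = 0.6931, H(X,Y) = 1.7348
H(X|Y) = 1.0416, H(Y|X) = 0.6738

Verification:
H(X) - H(X|Y) = 1.0609 - 1.0416 = 0.0193
H(Y) - H(Y|X) = 0.6931 - 0.6738 = 0.0193
H(X) + H(Y) - H(X,Y) = 1.0609 + 0.6931 - 1.7348 = 0.0193

All forms give I(X;Y) = 0.0193 nats. ✓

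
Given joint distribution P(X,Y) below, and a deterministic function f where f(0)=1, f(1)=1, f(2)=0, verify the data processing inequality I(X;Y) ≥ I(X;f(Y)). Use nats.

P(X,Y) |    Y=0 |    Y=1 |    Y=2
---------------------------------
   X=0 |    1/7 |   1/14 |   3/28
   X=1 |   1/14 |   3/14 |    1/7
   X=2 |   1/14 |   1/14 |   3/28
I(X;Y) = 0.0492, I(X;f(Y)) = 0.0036, inequality holds: 0.0492 ≥ 0.0036

Data Processing Inequality: For any Markov chain X → Y → Z, we have I(X;Y) ≥ I(X;Z).

Here Z = f(Y) is a deterministic function of Y, forming X → Y → Z.

Original I(X;Y) = 0.0492 nats

After applying f:
P(X,Z) where Z=f(Y):
- P(X,Z=0) = P(X,Y=2)
- P(X,Z=1) = P(X,Y=0) + P(X,Y=1)

I(X;Z) = I(X;f(Y)) = 0.0036 nats

Verification: 0.0492 ≥ 0.0036 ✓

Information cannot be created by processing; the function f can only lose information about X.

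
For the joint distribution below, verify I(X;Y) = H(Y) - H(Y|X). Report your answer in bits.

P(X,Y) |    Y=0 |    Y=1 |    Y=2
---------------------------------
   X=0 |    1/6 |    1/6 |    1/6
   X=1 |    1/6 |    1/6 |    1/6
I(X;Y) = 0.0000 bits

Mutual information has multiple equivalent forms:
- I(X;Y) = H(X) - H(X|Y)
- I(X;Y) = H(Y) - H(Y|X)
- I(X;Y) = H(X) + H(Y) - H(X,Y)

Computing all quantities:
H(X) = 1.0000, H(Y) = 1.5850, H(X,Y) = 2.5850
H(X|Y) = 1.0000, H(Y|X) = 1.5850

Verification:
H(X) - H(X|Y) = 1.0000 - 1.0000 = 0.0000
H(Y) - H(Y|X) = 1.5850 - 1.5850 = 0.0000
H(X) + H(Y) - H(X,Y) = 1.0000 + 1.5850 - 2.5850 = 0.0000

All forms give I(X;Y) = 0.0000 bits. ✓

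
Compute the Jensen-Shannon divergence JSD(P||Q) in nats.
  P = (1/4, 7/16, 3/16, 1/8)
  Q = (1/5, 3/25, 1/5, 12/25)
0.1051 nats

Jensen-Shannon divergence is:
JSD(P||Q) = 0.5 × D_KL(P||M) + 0.5 × D_KL(Q||M)
where M = 0.5 × (P + Q) is the mixture distribution.

M = 0.5 × (1/4, 7/16, 3/16, 1/8) + 0.5 × (1/5, 3/25, 1/5, 12/25) = (9/40, 0.27875, 0.19375, 0.3025)

D_KL(P||M) = 0.1069 nats
D_KL(Q||M) = 0.1033 nats

JSD(P||Q) = 0.5 × 0.1069 + 0.5 × 0.1033 = 0.1051 nats

Unlike KL divergence, JSD is symmetric and bounded: 0 ≤ JSD ≤ log(2).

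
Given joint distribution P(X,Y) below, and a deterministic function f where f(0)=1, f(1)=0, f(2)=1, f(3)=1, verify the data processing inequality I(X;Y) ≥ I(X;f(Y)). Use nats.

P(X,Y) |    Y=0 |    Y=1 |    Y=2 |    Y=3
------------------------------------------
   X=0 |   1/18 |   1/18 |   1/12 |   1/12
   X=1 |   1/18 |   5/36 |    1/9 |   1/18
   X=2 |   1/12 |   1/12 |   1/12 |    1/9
I(X;Y) = 0.0279, I(X;f(Y)) = 0.0162, inequality holds: 0.0279 ≥ 0.0162

Data Processing Inequality: For any Markov chain X → Y → Z, we have I(X;Y) ≥ I(X;Z).

Here Z = f(Y) is a deterministic function of Y, forming X → Y → Z.

Original I(X;Y) = 0.0279 nats

After applying f:
P(X,Z) where Z=f(Y):
- P(X,Z=0) = P(X,Y=1)
- P(X,Z=1) = P(X,Y=0) + P(X,Y=2) + P(X,Y=3)

I(X;Z) = I(X;f(Y)) = 0.0162 nats

Verification: 0.0279 ≥ 0.0162 ✓

Information cannot be created by processing; the function f can only lose information about X.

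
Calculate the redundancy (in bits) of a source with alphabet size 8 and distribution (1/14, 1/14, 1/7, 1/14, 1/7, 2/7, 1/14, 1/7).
0.1926 bits

Redundancy measures how far a source is from maximum entropy:
R = H_max - H(X)

Maximum entropy for 8 symbols: H_max = log_2(8) = 3.0000 bits
Actual entropy: H(X) = 2.8074 bits
Redundancy: R = 3.0000 - 2.8074 = 0.1926 bits

This redundancy represents potential for compression: the source could be compressed by 0.1926 bits per symbol.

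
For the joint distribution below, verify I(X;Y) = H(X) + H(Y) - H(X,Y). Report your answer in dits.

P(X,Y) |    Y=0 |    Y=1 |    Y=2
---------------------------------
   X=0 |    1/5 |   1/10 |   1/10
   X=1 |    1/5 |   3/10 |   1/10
I(X;Y) = 0.0140 dits

Mutual information has multiple equivalent forms:
- I(X;Y) = H(X) - H(X|Y)
- I(X;Y) = H(Y) - H(Y|X)
- I(X;Y) = H(X) + H(Y) - H(X,Y)

Computing all quantities:
H(X) = 0.2923, H(Y) = 0.4581, H(X,Y) = 0.7365
H(X|Y) = 0.2783, H(Y|X) = 0.4442

Verification:
H(X) - H(X|Y) = 0.2923 - 0.2783 = 0.0140
H(Y) - H(Y|X) = 0.4581 - 0.4442 = 0.0140
H(X) + H(Y) - H(X,Y) = 0.2923 + 0.4581 - 0.7365 = 0.0140

All forms give I(X;Y) = 0.0140 dits. ✓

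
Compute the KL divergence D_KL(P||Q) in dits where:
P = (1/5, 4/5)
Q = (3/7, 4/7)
0.0507 dits

KL divergence: D_KL(P||Q) = Σ p(x) log(p(x)/q(x))

Computing term by term:
  x=0: 1/5 × log_10[(1/5)/(3/7)] = 1/5 × -0.3310 = -0.0662
  x=1: 4/5 × log_10[(4/5)/(4/7)] = 4/5 × 0.1461 = 0.1169

D_KL(P||Q) = 0.0507 dits

Note: KL divergence is always non-negative and equals 0 iff P = Q.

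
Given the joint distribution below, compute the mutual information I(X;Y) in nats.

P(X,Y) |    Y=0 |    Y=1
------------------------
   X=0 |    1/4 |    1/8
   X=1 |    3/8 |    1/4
0.0022 nats

Mutual information: I(X;Y) = H(X) + H(Y) - H(X,Y)

Marginals:
P(X) = (3/8, 5/8), H(X) = 0.6616 nats
P(Y) = (5/8, 3/8), H(Y) = 0.6616 nats

Joint entropy: H(X,Y) = 1.3209 nats

I(X;Y) = 0.6616 + 0.6616 - 1.3209 = 0.0022 nats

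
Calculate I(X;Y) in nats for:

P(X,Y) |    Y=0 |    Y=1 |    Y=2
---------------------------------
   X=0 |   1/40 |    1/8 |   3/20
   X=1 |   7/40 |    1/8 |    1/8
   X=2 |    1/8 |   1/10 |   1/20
0.0763 nats

Mutual information: I(X;Y) = H(X) + H(Y) - H(X,Y)

Marginals:
P(X) = (3/10, 17/40, 11/40), H(X) = 1.0799 nats
P(Y) = (13/40, 7/20, 13/40), H(Y) = 1.0980 nats

Joint entropy: H(X,Y) = 2.1016 nats

I(X;Y) = 1.0799 + 1.0980 - 2.1016 = 0.0763 nats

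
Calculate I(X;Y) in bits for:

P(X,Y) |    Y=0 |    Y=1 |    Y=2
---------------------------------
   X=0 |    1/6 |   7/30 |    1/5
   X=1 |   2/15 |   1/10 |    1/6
0.0154 bits

Mutual information: I(X;Y) = H(X) + H(Y) - H(X,Y)

Marginals:
P(X) = (3/5, 2/5), H(X) = 0.9710 bits
P(Y) = (3/10, 1/3, 11/30), H(Y) = 1.5801 bits

Joint entropy: H(X,Y) = 2.5357 bits

I(X;Y) = 0.9710 + 1.5801 - 2.5357 = 0.0154 bits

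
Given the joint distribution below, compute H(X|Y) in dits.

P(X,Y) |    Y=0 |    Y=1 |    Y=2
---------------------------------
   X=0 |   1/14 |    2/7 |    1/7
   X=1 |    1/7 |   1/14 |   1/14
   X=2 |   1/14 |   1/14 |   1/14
0.4195 dits

Using the chain rule: H(X|Y) = H(X,Y) - H(Y)

First, compute H(X,Y) = 0.8881 dits

Marginal P(Y) = (2/7, 3/7, 2/7)
H(Y) = 0.4686 dits

H(X|Y) = H(X,Y) - H(Y) = 0.8881 - 0.4686 = 0.4195 dits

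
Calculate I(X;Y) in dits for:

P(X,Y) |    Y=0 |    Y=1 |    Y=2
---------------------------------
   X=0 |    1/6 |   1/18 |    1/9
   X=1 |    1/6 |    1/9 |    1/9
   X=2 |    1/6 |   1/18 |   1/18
0.0069 dits

Mutual information: I(X;Y) = H(X) + H(Y) - H(X,Y)

Marginals:
P(X) = (1/3, 7/18, 5/18), H(X) = 0.4731 dits
P(Y) = (1/2, 2/9, 5/18), H(Y) = 0.4502 dits

Joint entropy: H(X,Y) = 0.9164 dits

I(X;Y) = 0.4731 + 0.4502 - 0.9164 = 0.0069 dits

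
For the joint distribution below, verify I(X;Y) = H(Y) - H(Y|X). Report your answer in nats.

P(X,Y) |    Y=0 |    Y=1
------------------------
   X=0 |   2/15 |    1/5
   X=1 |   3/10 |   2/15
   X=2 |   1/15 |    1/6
I(X;Y) = 0.0617 nats

Mutual information has multiple equivalent forms:
- I(X;Y) = H(X) - H(X|Y)
- I(X;Y) = H(Y) - H(Y|X)
- I(X;Y) = H(X) + H(Y) - H(X,Y)

Computing all quantities:
H(X) = 1.0681, H(Y) = 0.6931, H(X,Y) = 1.6996
H(X|Y) = 1.0064, H(Y|X) = 0.6314

Verification:
H(X) - H(X|Y) = 1.0681 - 1.0064 = 0.0617
H(Y) - H(Y|X) = 0.6931 - 0.6314 = 0.0617
H(X) + H(Y) - H(X,Y) = 1.0681 + 0.6931 - 1.6996 = 0.0617

All forms give I(X;Y) = 0.0617 nats. ✓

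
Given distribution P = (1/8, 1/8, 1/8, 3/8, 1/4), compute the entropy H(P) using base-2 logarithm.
2.1556 bits

Shannon entropy is H(X) = -Σ p(x) log p(x).

For P = (1/8, 1/8, 1/8, 3/8, 1/4):
H = -1/8 × log_2(1/8) -1/8 × log_2(1/8) -1/8 × log_2(1/8) -3/8 × log_2(3/8) -1/4 × log_2(1/4)
H = 2.1556 bits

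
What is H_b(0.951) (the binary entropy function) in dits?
0.0849 dits

The binary entropy function is:
H(p) = -p log(p) - (1-p) log(1-p)

H(0.951) = -0.951 × log_10(0.951) - 0.049 × log_10(0.049)
H(0.951) = 0.0849 dits

Note: Binary entropy is maximized at p=0.5 (H=1 bit) and minimized at p=0 or p=1 (H=0).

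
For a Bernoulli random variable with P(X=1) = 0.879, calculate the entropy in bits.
0.5322 bits

The binary entropy function is:
H(p) = -p log(p) - (1-p) log(1-p)

H(0.879) = -0.879 × log_2(0.879) - 0.121 × log_2(0.121)
H(0.879) = 0.5322 bits

Note: Binary entropy is maximized at p=0.5 (H=1 bit) and minimized at p=0 or p=1 (H=0).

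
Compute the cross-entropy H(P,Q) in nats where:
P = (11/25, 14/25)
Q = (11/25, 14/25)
0.6859 nats

Cross-entropy: H(P,Q) = -Σ p(x) log q(x)

Alternatively: H(P,Q) = H(P) + D_KL(P||Q)
H(P) = 0.6859 nats
D_KL(P||Q) = 0.0000 nats

H(P,Q) = 0.6859 + 0.0000 = 0.6859 nats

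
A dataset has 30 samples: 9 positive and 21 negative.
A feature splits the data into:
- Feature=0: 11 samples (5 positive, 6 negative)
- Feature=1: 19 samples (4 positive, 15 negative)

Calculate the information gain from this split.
0.0466 bits

Information Gain = H(Y) - H(Y|Feature)

Before split:
P(positive) = 9/30 = 0.3000
H(Y) = 0.8813 bits

After split:
Feature=0: H = 0.9940 bits (weight = 11/30)
Feature=1: H = 0.7425 bits (weight = 19/30)
H(Y|Feature) = (11/30)×0.9940 + (19/30)×0.7425 = 0.8347 bits

Information Gain = 0.8813 - 0.8347 = 0.0466 bits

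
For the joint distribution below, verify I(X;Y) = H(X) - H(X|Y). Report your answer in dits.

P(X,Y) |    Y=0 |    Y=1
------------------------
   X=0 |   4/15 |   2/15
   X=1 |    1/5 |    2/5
I(X;Y) = 0.0236 dits

Mutual information has multiple equivalent forms:
- I(X;Y) = H(X) - H(X|Y)
- I(X;Y) = H(Y) - H(Y|X)
- I(X;Y) = H(X) + H(Y) - H(X,Y)

Computing all quantities:
H(X) = 0.2923, H(Y) = 0.3001, H(X,Y) = 0.5687
H(X|Y) = 0.2687, H(Y|X) = 0.2764

Verification:
H(X) - H(X|Y) = 0.2923 - 0.2687 = 0.0236
H(Y) - H(Y|X) = 0.3001 - 0.2764 = 0.0236
H(X) + H(Y) - H(X,Y) = 0.2923 + 0.3001 - 0.5687 = 0.0236

All forms give I(X;Y) = 0.0236 dits. ✓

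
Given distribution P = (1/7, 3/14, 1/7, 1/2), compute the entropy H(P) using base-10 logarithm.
0.5353 dits

Shannon entropy is H(X) = -Σ p(x) log p(x).

For P = (1/7, 3/14, 1/7, 1/2):
H = -1/7 × log_10(1/7) -3/14 × log_10(3/14) -1/7 × log_10(1/7) -1/2 × log_10(1/2)
H = 0.5353 dits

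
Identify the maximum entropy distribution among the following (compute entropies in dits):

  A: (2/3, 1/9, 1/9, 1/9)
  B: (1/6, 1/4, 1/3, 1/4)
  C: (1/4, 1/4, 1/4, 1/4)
C

For a discrete distribution over n outcomes, entropy is maximized by the uniform distribution.

Computing entropies:
H(A) = 0.4355 dits
H(B) = 0.5898 dits
H(C) = 0.6021 dits

The uniform distribution (where all probabilities equal 1/4) achieves the maximum entropy of log_10(4) = 0.6021 dits.

Distribution C has the highest entropy.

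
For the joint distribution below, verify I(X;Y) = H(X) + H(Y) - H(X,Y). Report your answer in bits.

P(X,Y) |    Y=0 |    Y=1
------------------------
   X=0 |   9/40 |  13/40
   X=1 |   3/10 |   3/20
I(X;Y) = 0.0482 bits

Mutual information has multiple equivalent forms:
- I(X;Y) = H(X) - H(X|Y)
- I(X;Y) = H(Y) - H(Y|X)
- I(X;Y) = H(X) + H(Y) - H(X,Y)

Computing all quantities:
H(X) = 0.9928, H(Y) = 0.9982, H(X,Y) = 1.9428
H(X|Y) = 0.9446, H(Y|X) = 0.9500

Verification:
H(X) - H(X|Y) = 0.9928 - 0.9446 = 0.0482
H(Y) - H(Y|X) = 0.9982 - 0.9500 = 0.0482
H(X) + H(Y) - H(X,Y) = 0.9928 + 0.9982 - 1.9428 = 0.0482

All forms give I(X;Y) = 0.0482 bits. ✓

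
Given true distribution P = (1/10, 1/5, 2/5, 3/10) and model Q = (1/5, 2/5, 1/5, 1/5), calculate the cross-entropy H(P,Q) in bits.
2.1219 bits

Cross-entropy: H(P,Q) = -Σ p(x) log q(x)

Alternatively: H(P,Q) = H(P) + D_KL(P||Q)
H(P) = 1.8464 bits
D_KL(P||Q) = 0.2755 bits

H(P,Q) = 1.8464 + 0.2755 = 2.1219 bits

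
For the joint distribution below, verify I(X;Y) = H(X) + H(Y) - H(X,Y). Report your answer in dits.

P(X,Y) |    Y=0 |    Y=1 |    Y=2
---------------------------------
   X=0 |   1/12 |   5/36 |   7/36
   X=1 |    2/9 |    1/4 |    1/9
I(X;Y) = 0.0202 dits

Mutual information has multiple equivalent forms:
- I(X;Y) = H(X) - H(X|Y)
- I(X;Y) = H(Y) - H(Y|X)
- I(X;Y) = H(X) + H(Y) - H(X,Y)

Computing all quantities:
H(X) = 0.2950, H(Y) = 0.4742, H(X,Y) = 0.7490
H(X|Y) = 0.2748, H(Y|X) = 0.4540

Verification:
H(X) - H(X|Y) = 0.2950 - 0.2748 = 0.0202
H(Y) - H(Y|X) = 0.4742 - 0.4540 = 0.0202
H(X) + H(Y) - H(X,Y) = 0.2950 + 0.4742 - 0.7490 = 0.0202

All forms give I(X;Y) = 0.0202 dits. ✓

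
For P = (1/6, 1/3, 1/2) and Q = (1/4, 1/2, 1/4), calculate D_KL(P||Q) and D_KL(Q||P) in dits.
D_KL(P||Q) = 0.0625, D_KL(Q||P) = 0.0568

KL divergence is not symmetric: D_KL(P||Q) ≠ D_KL(Q||P) in general.

D_KL(P||Q) = 0.0625 dits
D_KL(Q||P) = 0.0568 dits

No, they are not equal!

This asymmetry is why KL divergence is not a true distance metric.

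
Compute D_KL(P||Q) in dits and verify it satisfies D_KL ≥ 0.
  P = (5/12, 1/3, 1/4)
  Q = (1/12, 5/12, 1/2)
0.1837 dits

KL divergence satisfies the Gibbs inequality: D_KL(P||Q) ≥ 0 for all distributions P, Q.

D_KL(P||Q) = Σ p(x) log(p(x)/q(x))
Term by term:
  x=0: 5/12 × log_10[(5/12)/(1/12)] = 0.2912
  x=1: 1/3 × log_10[(1/3)/(5/12)] = -0.0323
  x=2: 1/4 × log_10[(1/4)/(1/2)] = -0.0753
D_KL(P||Q) = 0.1837 dits

D_KL(P||Q) = 0.1837 ≥ 0 ✓

This non-negativity is a fundamental property: relative entropy cannot be negative because it measures how different Q is from P.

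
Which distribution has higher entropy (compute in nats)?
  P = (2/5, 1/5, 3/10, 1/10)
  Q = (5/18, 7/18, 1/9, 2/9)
Q

Computing entropies in nats:
H(P) = 1.2799
H(Q) = 1.3015

Distribution Q has higher entropy.

Intuition: The distribution closer to uniform (more spread out) has higher entropy.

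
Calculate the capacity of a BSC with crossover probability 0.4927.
0.0002 bits

For a binary symmetric channel (BSC) with error probability p:
Capacity C = 1 - H(p) bits per symbol

where H(p) = -p log₂(p) - (1-p) log₂(1-p) is the binary entropy function.

H(0.4927) = 0.9998 bits
C = 1 - 0.9998 = 0.0002 bits per symbol

This means we can reliably transmit up to 0.0002 bits of information per channel use.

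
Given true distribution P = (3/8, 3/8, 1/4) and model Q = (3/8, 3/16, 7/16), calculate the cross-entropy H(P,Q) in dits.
0.5221 dits

Cross-entropy: H(P,Q) = -Σ p(x) log q(x)

Alternatively: H(P,Q) = H(P) + D_KL(P||Q)
H(P) = 0.4700 dits
D_KL(P||Q) = 0.0521 dits

H(P,Q) = 0.4700 + 0.0521 = 0.5221 dits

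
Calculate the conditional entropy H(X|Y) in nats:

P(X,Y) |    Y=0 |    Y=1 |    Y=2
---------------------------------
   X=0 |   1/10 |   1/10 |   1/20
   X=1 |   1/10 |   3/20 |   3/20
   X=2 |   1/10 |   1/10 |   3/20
1.0587 nats

Using the chain rule: H(X|Y) = H(X,Y) - H(Y)

First, compute H(X,Y) = 2.1548 nats

Marginal P(Y) = (3/10, 7/20, 7/20)
H(Y) = 1.0961 nats

H(X|Y) = H(X,Y) - H(Y) = 2.1548 - 1.0961 = 1.0587 nats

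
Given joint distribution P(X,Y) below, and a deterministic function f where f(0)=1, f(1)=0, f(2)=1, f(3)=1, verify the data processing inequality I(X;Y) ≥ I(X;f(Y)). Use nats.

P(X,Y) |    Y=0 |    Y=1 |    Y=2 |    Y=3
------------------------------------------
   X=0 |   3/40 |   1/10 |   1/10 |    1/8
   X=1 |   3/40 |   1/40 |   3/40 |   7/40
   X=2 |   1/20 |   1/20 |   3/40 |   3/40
I(X;Y) = 0.0332, I(X;f(Y)) = 0.0236, inequality holds: 0.0332 ≥ 0.0236

Data Processing Inequality: For any Markov chain X → Y → Z, we have I(X;Y) ≥ I(X;Z).

Here Z = f(Y) is a deterministic function of Y, forming X → Y → Z.

Original I(X;Y) = 0.0332 nats

After applying f:
P(X,Z) where Z=f(Y):
- P(X,Z=0) = P(X,Y=1)
- P(X,Z=1) = P(X,Y=0) + P(X,Y=2) + P(X,Y=3)

I(X;Z) = I(X;f(Y)) = 0.0236 nats

Verification: 0.0332 ≥ 0.0236 ✓

Information cannot be created by processing; the function f can only lose information about X.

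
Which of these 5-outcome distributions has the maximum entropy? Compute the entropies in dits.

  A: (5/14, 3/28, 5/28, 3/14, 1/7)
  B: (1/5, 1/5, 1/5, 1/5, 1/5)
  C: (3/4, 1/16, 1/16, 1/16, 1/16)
B

For a discrete distribution over n outcomes, entropy is maximized by the uniform distribution.

Computing entropies:
H(A) = 0.6613 dits
H(B) = 0.6990 dits
H(C) = 0.3947 dits

The uniform distribution (where all probabilities equal 1/5) achieves the maximum entropy of log_10(5) = 0.6990 dits.

Distribution B has the highest entropy.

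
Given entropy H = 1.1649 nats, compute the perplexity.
3.2056

Perplexity is e^H (or exp(H) for natural log).

H = 1.1649 nats
Perplexity = e^1.1649 = 3.2056

Interpretation: The model's uncertainty is equivalent to choosing uniformly among 3.2 options.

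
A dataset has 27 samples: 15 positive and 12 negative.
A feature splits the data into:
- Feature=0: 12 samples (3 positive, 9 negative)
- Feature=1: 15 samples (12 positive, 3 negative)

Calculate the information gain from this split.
0.2294 bits

Information Gain = H(Y) - H(Y|Feature)

Before split:
P(positive) = 15/27 = 0.5556
H(Y) = 0.9911 bits

After split:
Feature=0: H = 0.8113 bits (weight = 12/27)
Feature=1: H = 0.7219 bits (weight = 15/27)
H(Y|Feature) = (12/27)×0.8113 + (15/27)×0.7219 = 0.7616 bits

Information Gain = 0.9911 - 0.7616 = 0.2294 bits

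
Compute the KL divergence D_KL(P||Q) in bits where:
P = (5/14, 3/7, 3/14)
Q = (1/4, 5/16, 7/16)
0.1584 bits

KL divergence: D_KL(P||Q) = Σ p(x) log(p(x)/q(x))

Computing term by term:
  x=0: 5/14 × log_2[(5/14)/(1/4)] = 5/14 × 0.5146 = 0.1838
  x=1: 3/7 × log_2[(3/7)/(5/16)] = 3/7 × 0.4557 = 0.1953
  x=2: 3/14 × log_2[(3/14)/(7/16)] = 3/14 × -1.0297 = -0.2207

D_KL(P||Q) = 0.1584 bits

Note: KL divergence is always non-negative and equals 0 iff P = Q.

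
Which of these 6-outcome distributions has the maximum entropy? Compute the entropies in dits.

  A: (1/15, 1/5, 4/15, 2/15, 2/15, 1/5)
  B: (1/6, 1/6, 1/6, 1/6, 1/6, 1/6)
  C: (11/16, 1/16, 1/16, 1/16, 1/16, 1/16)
B

For a discrete distribution over n outcomes, entropy is maximized by the uniform distribution.

Computing entropies:
H(A) = 0.7444 dits
H(B) = 0.7782 dits
H(C) = 0.4882 dits

The uniform distribution (where all probabilities equal 1/6) achieves the maximum entropy of log_10(6) = 0.7782 dits.

Distribution B has the highest entropy.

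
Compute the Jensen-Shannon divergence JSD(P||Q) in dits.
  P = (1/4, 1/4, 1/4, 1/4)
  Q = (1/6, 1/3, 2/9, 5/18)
0.0035 dits

Jensen-Shannon divergence is:
JSD(P||Q) = 0.5 × D_KL(P||M) + 0.5 × D_KL(Q||M)
where M = 0.5 × (P + Q) is the mixture distribution.

M = 0.5 × (1/4, 1/4, 1/4, 1/4) + 0.5 × (1/6, 1/3, 2/9, 5/18) = (5/24, 7/24, 0.236111, 0.263889)

D_KL(P||M) = 0.0034 dits
D_KL(Q||M) = 0.0035 dits

JSD(P||Q) = 0.5 × 0.0034 + 0.5 × 0.0035 = 0.0035 dits

Unlike KL divergence, JSD is symmetric and bounded: 0 ≤ JSD ≤ log(2).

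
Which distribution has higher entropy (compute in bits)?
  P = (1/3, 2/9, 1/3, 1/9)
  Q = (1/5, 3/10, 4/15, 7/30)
Q

Computing entropies in bits:
H(P) = 1.8911
H(Q) = 1.9839

Distribution Q has higher entropy.

Intuition: The distribution closer to uniform (more spread out) has higher entropy.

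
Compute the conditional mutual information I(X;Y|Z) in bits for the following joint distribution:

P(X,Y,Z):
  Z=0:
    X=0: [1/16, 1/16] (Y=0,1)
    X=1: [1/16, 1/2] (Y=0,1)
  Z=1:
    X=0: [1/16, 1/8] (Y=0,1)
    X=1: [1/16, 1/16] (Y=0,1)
0.0684 bits

Conditional mutual information: I(X;Y|Z) = H(X|Z) + H(Y|Z) - H(X,Y|Z)

H(Z) = 0.8960
H(X,Z) = 1.6697 → H(X|Z) = 0.7737
H(Y,Z) = 1.6697 → H(Y|Z) = 0.7737
H(X,Y,Z) = 2.3750 → H(X,Y|Z) = 1.4790

I(X;Y|Z) = 0.7737 + 0.7737 - 1.4790 = 0.0684 bits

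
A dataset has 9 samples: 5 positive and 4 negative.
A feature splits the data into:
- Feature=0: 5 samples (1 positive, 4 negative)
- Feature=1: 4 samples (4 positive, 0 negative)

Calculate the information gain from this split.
0.5900 bits

Information Gain = H(Y) - H(Y|Feature)

Before split:
P(positive) = 5/9 = 0.5556
H(Y) = 0.9911 bits

After split:
Feature=0: H = 0.7219 bits (weight = 5/9)
Feature=1: H = 0.0000 bits (weight = 4/9)
H(Y|Feature) = (5/9)×0.7219 + (4/9)×0.0000 = 0.4011 bits

Information Gain = 0.9911 - 0.4011 = 0.5900 bits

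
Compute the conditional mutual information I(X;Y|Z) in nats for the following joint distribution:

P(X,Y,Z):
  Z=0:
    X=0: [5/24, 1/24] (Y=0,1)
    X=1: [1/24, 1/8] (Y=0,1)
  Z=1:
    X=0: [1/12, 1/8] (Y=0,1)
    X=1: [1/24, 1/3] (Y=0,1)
0.1061 nats

Conditional mutual information: I(X;Y|Z) = H(X|Z) + H(Y|Z) - H(X,Y|Z)

H(Z) = 0.6792
H(X,Z) = 1.3398 → H(X|Z) = 0.6606
H(Y,Z) = 1.2627 → H(Y|Z) = 0.5835
H(X,Y,Z) = 1.8172 → H(X,Y|Z) = 1.1380

I(X;Y|Z) = 0.6606 + 0.5835 - 1.1380 = 0.1061 nats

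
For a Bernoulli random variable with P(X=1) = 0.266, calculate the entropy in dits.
0.2516 dits

The binary entropy function is:
H(p) = -p log(p) - (1-p) log(1-p)

H(0.266) = -0.266 × log_10(0.266) - 0.734 × log_10(0.734)
H(0.266) = 0.2516 dits

Note: Binary entropy is maximized at p=0.5 (H=1 bit) and minimized at p=0 or p=1 (H=0).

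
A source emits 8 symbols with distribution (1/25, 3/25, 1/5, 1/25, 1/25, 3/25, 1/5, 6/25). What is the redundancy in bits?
0.2857 bits

Redundancy measures how far a source is from maximum entropy:
R = H_max - H(X)

Maximum entropy for 8 symbols: H_max = log_2(8) = 3.0000 bits
Actual entropy: H(X) = 2.7143 bits
Redundancy: R = 3.0000 - 2.7143 = 0.2857 bits

This redundancy represents potential for compression: the source could be compressed by 0.2857 bits per symbol.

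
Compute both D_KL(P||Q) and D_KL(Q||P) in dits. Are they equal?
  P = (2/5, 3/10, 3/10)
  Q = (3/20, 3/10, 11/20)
D_KL(P||Q) = 0.0914, D_KL(Q||P) = 0.0809

KL divergence is not symmetric: D_KL(P||Q) ≠ D_KL(Q||P) in general.

D_KL(P||Q) = 0.0914 dits
D_KL(Q||P) = 0.0809 dits

No, they are not equal!

This asymmetry is why KL divergence is not a true distance metric.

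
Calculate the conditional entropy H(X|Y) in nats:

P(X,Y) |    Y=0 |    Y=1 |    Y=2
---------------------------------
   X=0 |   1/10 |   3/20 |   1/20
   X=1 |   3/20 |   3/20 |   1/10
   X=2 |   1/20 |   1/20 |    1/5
0.9894 nats

Using the chain rule: H(X|Y) = H(X,Y) - H(Y)

First, compute H(X,Y) = 2.0855 nats

Marginal P(Y) = (3/10, 7/20, 7/20)
H(Y) = 1.0961 nats

H(X|Y) = H(X,Y) - H(Y) = 2.0855 - 1.0961 = 0.9894 nats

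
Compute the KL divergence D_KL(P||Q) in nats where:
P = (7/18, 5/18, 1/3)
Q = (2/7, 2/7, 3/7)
0.0283 nats

KL divergence: D_KL(P||Q) = Σ p(x) log(p(x)/q(x))

Computing term by term:
  x=0: 7/18 × log_e[(7/18)/(2/7)] = 7/18 × 0.3083 = 0.1199
  x=1: 5/18 × log_e[(5/18)/(2/7)] = 5/18 × -0.0282 = -0.0078
  x=2: 1/3 × log_e[(1/3)/(3/7)] = 1/3 × -0.2513 = -0.0838

D_KL(P||Q) = 0.0283 nats

Note: KL divergence is always non-negative and equals 0 iff P = Q.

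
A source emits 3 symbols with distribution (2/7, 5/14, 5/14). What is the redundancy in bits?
0.0076 bits

Redundancy measures how far a source is from maximum entropy:
R = H_max - H(X)

Maximum entropy for 3 symbols: H_max = log_2(3) = 1.5850 bits
Actual entropy: H(X) = 1.5774 bits
Redundancy: R = 1.5850 - 1.5774 = 0.0076 bits

This redundancy represents potential for compression: the source could be compressed by 0.0076 bits per symbol.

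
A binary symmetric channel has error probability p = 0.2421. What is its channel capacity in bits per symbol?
0.2015 bits

For a binary symmetric channel (BSC) with error probability p:
Capacity C = 1 - H(p) bits per symbol

where H(p) = -p log₂(p) - (1-p) log₂(1-p) is the binary entropy function.

H(0.2421) = 0.7985 bits
C = 1 - 0.7985 = 0.2015 bits per symbol

This means we can reliably transmit up to 0.2015 bits of information per channel use.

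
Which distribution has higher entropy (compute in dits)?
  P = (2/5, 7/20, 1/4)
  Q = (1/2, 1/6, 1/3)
P

Computing entropies in dits:
H(P) = 0.4693
H(Q) = 0.4392

Distribution P has higher entropy.

Intuition: The distribution closer to uniform (more spread out) has higher entropy.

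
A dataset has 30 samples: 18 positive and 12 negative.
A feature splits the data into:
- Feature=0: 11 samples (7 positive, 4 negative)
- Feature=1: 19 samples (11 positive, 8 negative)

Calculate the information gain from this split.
0.0023 bits

Information Gain = H(Y) - H(Y|Feature)

Before split:
P(positive) = 18/30 = 0.6000
H(Y) = 0.9710 bits

After split:
Feature=0: H = 0.9457 bits (weight = 11/30)
Feature=1: H = 0.9819 bits (weight = 19/30)
H(Y|Feature) = (11/30)×0.9457 + (19/30)×0.9819 = 0.9686 bits

Information Gain = 0.9710 - 0.9686 = 0.0023 bits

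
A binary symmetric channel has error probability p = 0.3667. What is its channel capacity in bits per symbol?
0.0519 bits

For a binary symmetric channel (BSC) with error probability p:
Capacity C = 1 - H(p) bits per symbol

where H(p) = -p log₂(p) - (1-p) log₂(1-p) is the binary entropy function.

H(0.3667) = 0.9481 bits
C = 1 - 0.9481 = 0.0519 bits per symbol

This means we can reliably transmit up to 0.0519 bits of information per channel use.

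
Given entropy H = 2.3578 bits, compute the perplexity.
5.1259

Perplexity is 2^H (or exp(H) for natural log).

H = 2.3578 bits
Perplexity = 2^2.3578 = 5.1259

Interpretation: The model's uncertainty is equivalent to choosing uniformly among 5.1 options.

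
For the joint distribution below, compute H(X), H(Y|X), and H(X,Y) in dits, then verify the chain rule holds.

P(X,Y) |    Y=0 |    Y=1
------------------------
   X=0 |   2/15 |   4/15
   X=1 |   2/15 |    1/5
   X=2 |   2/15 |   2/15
H(X,Y) = 0.7596, H(X) = 0.4713, H(Y|X) = 0.2883 (all in dits)

Chain rule: H(X,Y) = H(X) + H(Y|X)

Left side — joint entropy directly:
H(X,Y) = -Σ p(x,y) log p(x,y) = 0.7596 dits

Right side — compute H(Y|X) from the conditional distributions:
P(X) = (2/5, 1/3, 4/15), so H(X) = 0.4713 dits
H(Y|X) = Σ_x P(X=x) · H(Y|X=x):
  P(Y|X=0) = (1/3, 2/3), H(Y|X=0) = 0.2764, weight P(X=0) = 2/5
  P(Y|X=1) = (2/5, 3/5), H(Y|X=1) = 0.2923, weight P(X=1) = 1/3
  P(Y|X=2) = (1/2, 1/2), H(Y|X=2) = 0.3010, weight P(X=2) = 4/15
H(Y|X) = 0.2883 dits

H(X) + H(Y|X) = 0.4713 + 0.2883 = 0.7596 dits

Both sides equal 0.7596 dits. ✓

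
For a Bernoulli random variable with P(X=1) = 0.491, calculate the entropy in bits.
0.9998 bits

The binary entropy function is:
H(p) = -p log(p) - (1-p) log(1-p)

H(0.491) = -0.491 × log_2(0.491) - 0.509 × log_2(0.509)
H(0.491) = 0.9998 bits

Note: Binary entropy is maximized at p=0.5 (H=1 bit) and minimized at p=0 or p=1 (H=0).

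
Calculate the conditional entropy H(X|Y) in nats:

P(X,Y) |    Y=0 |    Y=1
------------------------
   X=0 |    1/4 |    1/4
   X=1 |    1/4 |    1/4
0.6931 nats

Using the chain rule: H(X|Y) = H(X,Y) - H(Y)

First, compute H(X,Y) = 1.3863 nats

Marginal P(Y) = (1/2, 1/2)
H(Y) = 0.6931 nats

H(X|Y) = H(X,Y) - H(Y) = 1.3863 - 0.6931 = 0.6931 nats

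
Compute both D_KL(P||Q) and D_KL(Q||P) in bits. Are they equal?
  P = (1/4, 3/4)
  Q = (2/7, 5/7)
D_KL(P||Q) = 0.0046, D_KL(Q||P) = 0.0048

KL divergence is not symmetric: D_KL(P||Q) ≠ D_KL(Q||P) in general.

D_KL(P||Q) = 0.0046 bits
D_KL(Q||P) = 0.0048 bits

No, they are not equal!

This asymmetry is why KL divergence is not a true distance metric.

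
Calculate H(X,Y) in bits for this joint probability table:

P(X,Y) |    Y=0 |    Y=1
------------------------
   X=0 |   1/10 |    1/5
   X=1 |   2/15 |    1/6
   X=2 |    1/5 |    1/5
2.5438 bits

Joint entropy is H(X,Y) = -Σ_{x,y} p(x,y) log p(x,y).

Summing over all non-zero entries:
H(X,Y) = -[1/10·log_2(1/10) + 1/5·log_2(1/5) + 2/15·log_2(2/15) + 1/6·log_2(1/6) + 1/5·log_2(1/5) + 1/5·log_2(1/5)]
H(X,Y) = 2.5438 bits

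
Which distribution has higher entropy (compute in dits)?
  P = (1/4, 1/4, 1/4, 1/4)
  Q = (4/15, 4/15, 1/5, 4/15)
P

Computing entropies in dits:
H(P) = 0.6021
H(Q) = 0.5990

Distribution P has higher entropy.

Intuition: The distribution closer to uniform (more spread out) has higher entropy.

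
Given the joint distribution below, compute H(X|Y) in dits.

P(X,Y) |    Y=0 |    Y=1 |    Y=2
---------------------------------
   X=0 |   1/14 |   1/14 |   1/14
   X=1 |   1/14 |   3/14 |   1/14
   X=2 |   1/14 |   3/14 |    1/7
0.4493 dits

Using the chain rule: H(X|Y) = H(X,Y) - H(Y)

First, compute H(X,Y) = 0.8986 dits

Marginal P(Y) = (3/14, 1/2, 2/7)
H(Y) = 0.4493 dits

H(X|Y) = H(X,Y) - H(Y) = 0.8986 - 0.4493 = 0.4493 dits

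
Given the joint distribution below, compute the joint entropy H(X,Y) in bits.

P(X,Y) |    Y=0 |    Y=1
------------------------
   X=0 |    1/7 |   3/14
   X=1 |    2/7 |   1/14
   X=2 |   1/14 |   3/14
2.4138 bits

Joint entropy is H(X,Y) = -Σ_{x,y} p(x,y) log p(x,y).

Summing over all non-zero entries:
H(X,Y) = -[1/7·log_2(1/7) + 3/14·log_2(3/14) + 2/7·log_2(2/7) + 1/14·log_2(1/14) + 1/14·log_2(1/14) + 3/14·log_2(3/14)]
H(X,Y) = 2.4138 bits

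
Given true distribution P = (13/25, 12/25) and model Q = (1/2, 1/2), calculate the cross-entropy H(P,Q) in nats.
0.6931 nats

Cross-entropy: H(P,Q) = -Σ p(x) log q(x)

Alternatively: H(P,Q) = H(P) + D_KL(P||Q)
H(P) = 0.6923 nats
D_KL(P||Q) = 0.0008 nats

H(P,Q) = 0.6923 + 0.0008 = 0.6931 nats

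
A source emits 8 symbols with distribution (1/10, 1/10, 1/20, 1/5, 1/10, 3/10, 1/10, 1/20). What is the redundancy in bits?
0.2536 bits

Redundancy measures how far a source is from maximum entropy:
R = H_max - H(X)

Maximum entropy for 8 symbols: H_max = log_2(8) = 3.0000 bits
Actual entropy: H(X) = 2.7464 bits
Redundancy: R = 3.0000 - 2.7464 = 0.2536 bits

This redundancy represents potential for compression: the source could be compressed by 0.2536 bits per symbol.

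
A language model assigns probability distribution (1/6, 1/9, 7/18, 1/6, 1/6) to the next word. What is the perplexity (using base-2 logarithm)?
4.5146

Perplexity is 2^H (or exp(H) for natural log).

First, H = -Σ p log p = 2.1746 bits
Perplexity = 2^2.1746 = 4.5146

Interpretation: The model's uncertainty is equivalent to choosing uniformly among 4.5 options.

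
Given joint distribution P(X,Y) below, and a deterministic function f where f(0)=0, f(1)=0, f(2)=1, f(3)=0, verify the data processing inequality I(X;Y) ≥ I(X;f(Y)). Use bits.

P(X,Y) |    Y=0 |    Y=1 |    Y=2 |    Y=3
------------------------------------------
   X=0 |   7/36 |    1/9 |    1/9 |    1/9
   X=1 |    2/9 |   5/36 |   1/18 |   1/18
I(X;Y) = 0.0286, I(X;f(Y)) = 0.0114, inequality holds: 0.0286 ≥ 0.0114

Data Processing Inequality: For any Markov chain X → Y → Z, we have I(X;Y) ≥ I(X;Z).

Here Z = f(Y) is a deterministic function of Y, forming X → Y → Z.

Original I(X;Y) = 0.0286 bits

After applying f:
P(X,Z) where Z=f(Y):
- P(X,Z=0) = P(X,Y=0) + P(X,Y=1) + P(X,Y=3)
- P(X,Z=1) = P(X,Y=2)

I(X;Z) = I(X;f(Y)) = 0.0114 bits

Verification: 0.0286 ≥ 0.0114 ✓

Information cannot be created by processing; the function f can only lose information about X.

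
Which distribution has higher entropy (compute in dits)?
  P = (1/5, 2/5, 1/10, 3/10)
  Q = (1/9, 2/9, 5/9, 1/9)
P

Computing entropies in dits:
H(P) = 0.5558
H(Q) = 0.4990

Distribution P has higher entropy.

Intuition: The distribution closer to uniform (more spread out) has higher entropy.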